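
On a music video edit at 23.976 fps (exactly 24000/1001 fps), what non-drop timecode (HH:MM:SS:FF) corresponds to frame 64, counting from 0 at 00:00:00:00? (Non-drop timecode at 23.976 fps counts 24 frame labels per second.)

00:00:02:16

64 ÷ 24 = 2 full seconds, remainder 16 frames.
2 s = 0 h 0 min 2 s.
Timecode: 00:00:02:16.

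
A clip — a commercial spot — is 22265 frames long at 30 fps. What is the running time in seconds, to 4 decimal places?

742.1667 seconds

Running time = 22265 × 1/30 = 4453/6 s ≈ 742.1667 s.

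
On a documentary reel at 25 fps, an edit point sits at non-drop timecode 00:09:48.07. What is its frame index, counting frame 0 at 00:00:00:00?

Total seconds to the label: (0 × 3600 + 9 × 60 + 48) = 588.
Frame index = 588 × 25 + 7 = 14707.

frame 14707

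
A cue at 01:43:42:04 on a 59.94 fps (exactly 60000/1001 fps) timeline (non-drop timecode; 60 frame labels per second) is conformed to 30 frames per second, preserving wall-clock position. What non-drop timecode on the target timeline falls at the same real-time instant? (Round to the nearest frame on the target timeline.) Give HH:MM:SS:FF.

Source frame index: (1×3600 + 43×60 + 42) × 60 + 4 = 373324.
Real time: 373324 / (60000/1001) = 93424331/15000 s.
Target frame: (93424331/15000) × (30) = 93424331/500 ≈ 186848.662 → 186849.
At 30 labels/s: frame 186849 → 01:43:48:09.

01:43:48:09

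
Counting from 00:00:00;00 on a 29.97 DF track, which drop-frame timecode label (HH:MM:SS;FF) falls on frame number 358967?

Ten DF minutes hold 17982 frames, so frame 358967 lies in block 19 (frames 341658–359639) with 17309 frames into that block.
The block's first minute is 1800 frames and the rest 1798 each; 17309 frames reaches minute 9, so 19 × 18 + 9 × 2 = 360 labels have been skipped so far.
Adding those back, label number 358967 + 360 = 359327 at 30 labels/s is 11977 s + 17 f = 3 h 19 min 37 s frame 17, i.e. 03:19:37;17.

03:19:37;17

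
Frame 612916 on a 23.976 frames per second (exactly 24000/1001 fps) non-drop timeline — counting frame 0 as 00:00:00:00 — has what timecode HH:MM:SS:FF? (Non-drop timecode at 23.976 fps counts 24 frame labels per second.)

612916 ÷ 24 = 25538 full seconds, remainder 4 frames.
25538 s = 7 h 5 min 38 s.
Timecode: 07:05:38:04.

07:05:38:04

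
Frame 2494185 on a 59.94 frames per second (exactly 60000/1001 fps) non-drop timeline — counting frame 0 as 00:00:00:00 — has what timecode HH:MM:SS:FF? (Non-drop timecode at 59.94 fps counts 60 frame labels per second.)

2494185 ÷ 60 = 41569 full seconds, remainder 45 frames.
41569 s = 11 h 32 min 49 s.
Timecode: 11:32:49:45.

11:32:49:45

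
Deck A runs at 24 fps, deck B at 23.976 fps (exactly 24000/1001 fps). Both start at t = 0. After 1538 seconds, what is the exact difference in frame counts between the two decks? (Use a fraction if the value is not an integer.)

36912/1001 frames

A emits 24 × 1538 = 36912 frames; B emits 24000/1001 × 1538 = 36912000/1001.
Difference = 36912/1001 frames (≈ 36.8751); B is behind A.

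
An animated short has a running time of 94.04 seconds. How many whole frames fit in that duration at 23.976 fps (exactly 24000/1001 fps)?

2254 frames

Frames = 94.04 × 24000/1001 = 2256960/1001 ≈ 2254.7053.
Complete frames: 2254.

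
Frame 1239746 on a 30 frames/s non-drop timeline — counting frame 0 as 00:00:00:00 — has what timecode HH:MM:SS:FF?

1239746 ÷ 30 = 41324 full seconds, remainder 26 frames.
41324 s = 11 h 28 min 44 s.
Timecode: 11:28:44:26.

11:28:44:26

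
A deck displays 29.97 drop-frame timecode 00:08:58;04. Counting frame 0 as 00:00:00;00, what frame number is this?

16128

Complete 10-minute blocks: 0, each 17982 frames → 0.
Remaining 8 whole minutes in the current block: 1800 + 7 × 1798 = 14386 frames.
Within the current minute: 58 × 30 + 4 − 2 = 1742 (labels ;00/;01 skipped at this minute). Total = 0 + 14386 + 1742 = 16128.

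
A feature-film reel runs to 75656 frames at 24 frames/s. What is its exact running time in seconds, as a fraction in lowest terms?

9457/3 seconds

Running time = 75656 ÷ (24) = 75656 × 1/24 = 9457/3 s.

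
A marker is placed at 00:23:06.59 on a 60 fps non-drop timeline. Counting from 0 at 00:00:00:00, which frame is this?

Total seconds to the label: (0 × 3600 + 23 × 60 + 6) = 1386.
Frame index = 1386 × 60 + 59 = 83219.

frame 83219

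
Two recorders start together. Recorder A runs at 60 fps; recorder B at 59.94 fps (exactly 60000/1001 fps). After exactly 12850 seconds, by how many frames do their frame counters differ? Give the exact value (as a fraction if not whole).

A emits 60 × 12850 = 771000 frames; B emits 60000/1001 × 12850 = 771000000/1001.
Difference = 771000/1001 frames (≈ 770.2298); B is behind A.

771000/1001 frames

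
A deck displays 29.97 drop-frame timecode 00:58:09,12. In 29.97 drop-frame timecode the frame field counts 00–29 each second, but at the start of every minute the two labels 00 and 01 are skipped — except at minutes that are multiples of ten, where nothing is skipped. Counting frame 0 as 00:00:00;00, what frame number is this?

Complete 10-minute blocks: 5, each 17982 frames → 89910.
Remaining 8 whole minutes in the current block: 1800 + 7 × 1798 = 14386 frames.
Within the current minute: 9 × 30 + 12 − 2 = 280 (labels ;00/;01 skipped at this minute). Total = 89910 + 14386 + 280 = 104576.

104576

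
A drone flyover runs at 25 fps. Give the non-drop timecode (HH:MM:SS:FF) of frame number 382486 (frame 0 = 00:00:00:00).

04:14:59:11

382486 ÷ 25 = 15299 full seconds, remainder 11 frames.
15299 s = 4 h 14 min 59 s.
Timecode: 04:14:59:11.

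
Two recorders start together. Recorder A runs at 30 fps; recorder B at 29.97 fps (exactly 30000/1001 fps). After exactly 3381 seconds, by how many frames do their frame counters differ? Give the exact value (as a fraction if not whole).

14490/143 frames

A emits 30 × 3381 = 101430 frames; B emits 30000/1001 × 3381 = 14490000/143.
Difference = 14490/143 frames (≈ 101.3287); B is behind A.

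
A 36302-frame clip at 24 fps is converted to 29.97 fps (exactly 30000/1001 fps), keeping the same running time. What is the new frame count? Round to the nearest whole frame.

45332 frames

Frames at target rate = 36302 × (30000/1001) / (24) = 6482500/143 ≈ 45332.168.
Nearest whole frame: 45332.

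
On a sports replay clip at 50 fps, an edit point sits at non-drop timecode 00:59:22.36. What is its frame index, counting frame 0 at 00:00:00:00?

178136

Total seconds to the label: (0 × 3600 + 59 × 60 + 22) = 3562.
Frame index = 3562 × 50 + 36 = 178136.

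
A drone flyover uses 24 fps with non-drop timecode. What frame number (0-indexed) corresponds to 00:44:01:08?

Total seconds to the label: (0 × 3600 + 44 × 60 + 1) = 2641.
Frame index = 2641 × 24 + 8 = 63392.

frame 63392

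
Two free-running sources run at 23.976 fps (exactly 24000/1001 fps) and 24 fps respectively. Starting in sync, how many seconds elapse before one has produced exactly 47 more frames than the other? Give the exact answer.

The gap grows by |24 − 24000/1001| = 24/1001 frames per second.
Time for a 47-frame gap: 47 ÷ (24/1001) = 47047/24 s.

47047/24 seconds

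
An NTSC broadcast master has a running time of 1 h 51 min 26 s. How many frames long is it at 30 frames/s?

200580 frames

1 h 51 min 26 s = 6686 s.
Frames = 6686 × 30 = 200580.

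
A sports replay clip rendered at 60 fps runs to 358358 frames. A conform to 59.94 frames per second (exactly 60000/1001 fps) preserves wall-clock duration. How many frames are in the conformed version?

358000 frames

Target frames = source frames × (target rate / source rate) = 358358 × (60000/1001)/(60) = 358358 × 1000/1001 = 358000.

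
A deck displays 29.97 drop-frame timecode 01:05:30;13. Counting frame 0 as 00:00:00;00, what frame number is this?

Complete 10-minute blocks: 6, each 17982 frames → 107892.
Remaining 5 whole minutes in the current block: 1800 + 4 × 1798 = 8992 frames.
Within the current minute: 30 × 30 + 13 − 2 = 911 (labels ;00/;01 skipped at this minute). Total = 107892 + 8992 + 911 = 117795.

117795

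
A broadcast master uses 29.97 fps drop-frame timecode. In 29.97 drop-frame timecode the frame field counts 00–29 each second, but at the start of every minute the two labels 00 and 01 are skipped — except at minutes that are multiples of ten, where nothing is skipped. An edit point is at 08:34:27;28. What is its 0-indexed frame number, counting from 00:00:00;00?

As if non-drop at 30 labels/s: (8 × 3600 + 34 × 60 + 27) × 30 + 28 = 926038.
Minute boundaries passed: 514; those not divisible by 10: 514 − 51 = 463; dropped labels = 2 × 463 = 926.
Actual frame index = 926038 − 926 = 925112.

925112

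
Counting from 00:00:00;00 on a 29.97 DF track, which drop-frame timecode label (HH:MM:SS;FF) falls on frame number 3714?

Each 10-minute DF block holds 10 × 60 × 30 − 9 × 2 = 17982 frames. 3714 ÷ 17982 → 0 full blocks, remainder 3714.
Within the partial block the first minute is 1800 frames and each further minute 1798, so 2 further minute boundaries passed. Total skipped labels = 18 × 0 + 2 × 2 = 4.
Non-drop label index = 3714 + 4 = 3718; at 30 labels/s that is 00:02:03:28, i.e. DF 00:02:03;28.

00:02:03;28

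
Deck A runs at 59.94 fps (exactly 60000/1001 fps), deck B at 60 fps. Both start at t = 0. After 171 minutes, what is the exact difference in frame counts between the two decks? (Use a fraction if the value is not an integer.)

171 min = 10260 s.
A emits 60000/1001 × 10260 = 615600000/1001 frames; B emits 60 × 10260 = 615600.
Difference = 615600/1001 frames (≈ 614.9850); B is ahead of A.

615600/1001 frames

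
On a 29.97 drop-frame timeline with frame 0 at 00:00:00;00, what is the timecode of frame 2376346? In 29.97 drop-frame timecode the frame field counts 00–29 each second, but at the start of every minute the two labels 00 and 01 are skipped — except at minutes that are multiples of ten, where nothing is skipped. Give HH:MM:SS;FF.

Each 10-minute DF block holds 10 × 60 × 30 − 9 × 2 = 17982 frames. 2376346 ÷ 17982 → 132 full blocks, remainder 2722.
Within the partial block the first minute is 1800 frames and each further minute 1798, so 1 further minute boundary passed. Total skipped labels = 18 × 132 + 2 × 1 = 2378.
Non-drop label index = 2376346 + 2378 = 2378724; at 30 labels/s that is 22:01:30:24, i.e. DF 22:01:30;24.

22:01:30;24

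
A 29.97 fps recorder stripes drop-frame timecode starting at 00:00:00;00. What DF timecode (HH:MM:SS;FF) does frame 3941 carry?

00:02:11;15

Ten DF minutes hold 17982 frames, so frame 3941 lies in block 0 (frames 0–17981) with 3941 frames into that block.
The block's first minute is 1800 frames and the rest 1798 each; 3941 frames reaches minute 2, so 0 × 18 + 2 × 2 = 4 labels have been skipped so far.
Adding those back, label number 3941 + 4 = 3945 at 30 labels/s is 131 s + 15 f = 0 h 2 min 11 s frame 15, i.e. 00:02:11;15.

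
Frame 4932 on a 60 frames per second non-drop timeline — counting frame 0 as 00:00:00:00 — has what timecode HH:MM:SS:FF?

00:01:22:12

4932 ÷ 60 = 82 full seconds, remainder 12 frames.
82 s = 0 h 1 min 22 s.
Timecode: 00:01:22:12.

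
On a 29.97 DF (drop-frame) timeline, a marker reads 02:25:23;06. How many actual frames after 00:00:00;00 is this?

As if non-drop at 30 labels/s: (2 × 3600 + 25 × 60 + 23) × 30 + 6 = 261696.
Minute boundaries passed: 145; those not divisible by 10: 145 − 14 = 131; dropped labels = 2 × 131 = 262.
Actual frame index = 261696 − 262 = 261434.

261434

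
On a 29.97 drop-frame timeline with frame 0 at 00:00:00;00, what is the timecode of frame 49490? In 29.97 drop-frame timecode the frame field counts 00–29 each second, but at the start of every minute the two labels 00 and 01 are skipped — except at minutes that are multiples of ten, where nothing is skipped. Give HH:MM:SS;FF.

00:27:31;10

Ten DF minutes hold 17982 frames, so frame 49490 lies in block 2 (frames 35964–53945) with 13526 frames into that block.
The block's first minute is 1800 frames and the rest 1798 each; 13526 frames reaches minute 7, so 2 × 18 + 7 × 2 = 50 labels have been skipped so far.
Adding those back, label number 49490 + 50 = 49540 at 30 labels/s is 1651 s + 10 f = 0 h 27 min 31 s frame 10, i.e. 00:27:31;10.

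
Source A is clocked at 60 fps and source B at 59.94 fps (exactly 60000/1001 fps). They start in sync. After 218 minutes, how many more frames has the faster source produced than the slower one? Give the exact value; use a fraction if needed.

784800/1001 frames

218 min = 13080 s.
A emits 60 × 13080 = 784800 frames; B emits 60000/1001 × 13080 = 784800000/1001.
Difference = 784800/1001 frames (≈ 784.0160); B is behind A.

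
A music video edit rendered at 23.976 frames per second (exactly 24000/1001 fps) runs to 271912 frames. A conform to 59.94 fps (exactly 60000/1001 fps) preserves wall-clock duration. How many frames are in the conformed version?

Target frames = source frames × (target rate / source rate) = 271912 × (60000/1001)/(24000/1001) = 271912 × 5/2 = 679780.

679780 frames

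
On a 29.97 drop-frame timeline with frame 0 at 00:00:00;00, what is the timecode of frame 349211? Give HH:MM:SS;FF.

03:14:12;01

Each 10-minute DF block holds 10 × 60 × 30 − 9 × 2 = 17982 frames. 349211 ÷ 17982 → 19 full blocks, remainder 7553.
Within the partial block the first minute is 1800 frames and each further minute 1798, so 4 further minute boundaries passed. Total skipped labels = 18 × 19 + 2 × 4 = 350.
Non-drop label index = 349211 + 350 = 349561; at 30 labels/s that is 03:14:12:01, i.e. DF 03:14:12;01.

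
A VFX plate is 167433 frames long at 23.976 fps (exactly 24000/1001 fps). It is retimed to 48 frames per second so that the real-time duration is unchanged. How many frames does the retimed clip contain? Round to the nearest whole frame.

Frames at target rate = 167433 × (48) / (24000/1001) = 167600433/500 ≈ 335200.866.
Nearest whole frame: 335201.

335201 frames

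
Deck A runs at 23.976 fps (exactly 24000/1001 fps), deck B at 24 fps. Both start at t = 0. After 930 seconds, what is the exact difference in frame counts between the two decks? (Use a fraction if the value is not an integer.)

22320/1001 frames

A emits 24000/1001 × 930 = 22320000/1001 frames; B emits 24 × 930 = 22320.
Difference = 22320/1001 frames (≈ 22.2977); B is ahead of A.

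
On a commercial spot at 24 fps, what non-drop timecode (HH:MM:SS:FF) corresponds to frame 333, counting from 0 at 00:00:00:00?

00:00:13:21

333 ÷ 24 = 13 full seconds, remainder 21 frames.
13 s = 0 h 0 min 13 s.
Timecode: 00:00:13:21.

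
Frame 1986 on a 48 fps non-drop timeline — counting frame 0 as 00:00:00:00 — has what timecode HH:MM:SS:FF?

1986 ÷ 48 = 41 full seconds, remainder 18 frames.
41 s = 0 h 0 min 41 s.
Timecode: 00:00:41:18.

00:00:41:18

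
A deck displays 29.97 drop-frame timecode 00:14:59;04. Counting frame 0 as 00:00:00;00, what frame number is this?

26948

Complete 10-minute blocks: 1, each 17982 frames → 17982.
Remaining 4 whole minutes in the current block: 1800 + 3 × 1798 = 7194 frames.
Within the current minute: 59 × 30 + 4 − 2 = 1772 (labels ;00/;01 skipped at this minute). Total = 17982 + 7194 + 1772 = 26948.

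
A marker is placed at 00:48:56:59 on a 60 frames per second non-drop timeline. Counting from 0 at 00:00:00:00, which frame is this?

Total seconds to the label: (0 × 3600 + 48 × 60 + 56) = 2936.
Frame index = 2936 × 60 + 59 = 176219.

frame 176219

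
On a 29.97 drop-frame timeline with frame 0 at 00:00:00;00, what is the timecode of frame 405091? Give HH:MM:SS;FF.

Each 10-minute DF block holds 10 × 60 × 30 − 9 × 2 = 17982 frames. 405091 ÷ 17982 → 22 full blocks, remainder 9487.
Within the partial block the first minute is 1800 frames and each further minute 1798, so 5 further minute boundaries passed. Total skipped labels = 18 × 22 + 2 × 5 = 406.
Non-drop label index = 405091 + 406 = 405497; at 30 labels/s that is 03:45:16:17, i.e. DF 03:45:16;17.

03:45:16;17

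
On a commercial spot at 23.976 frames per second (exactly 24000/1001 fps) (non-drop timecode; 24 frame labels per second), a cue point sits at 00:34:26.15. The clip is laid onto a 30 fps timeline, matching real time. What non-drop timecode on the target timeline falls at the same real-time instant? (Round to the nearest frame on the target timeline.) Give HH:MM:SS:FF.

Source frame index: (0×3600 + 34×60 + 26) × 24 + 15 = 49599.
Real time: 49599 / (24000/1001) = 16549533/8000 s.
Target frame: (16549533/8000) × (30) = 49648599/800 ≈ 62060.749 → 62061.
At 30 labels/s: frame 62061 → 00:34:28:21.

00:34:28:21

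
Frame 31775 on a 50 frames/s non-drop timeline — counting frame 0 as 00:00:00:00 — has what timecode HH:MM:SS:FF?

00:10:35:25

31775 ÷ 50 = 635 full seconds, remainder 25 frames.
635 s = 0 h 10 min 35 s.
Timecode: 00:10:35:25.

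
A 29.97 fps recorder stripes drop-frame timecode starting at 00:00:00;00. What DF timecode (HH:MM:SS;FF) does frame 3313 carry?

00:01:50;15

Ten DF minutes hold 17982 frames, so frame 3313 lies in block 0 (frames 0–17981) with 3313 frames into that block.
The block's first minute is 1800 frames and the rest 1798 each; 3313 frames reaches minute 1, so 0 × 18 + 1 × 2 = 2 labels have been skipped so far.
Adding those back, label number 3313 + 2 = 3315 at 30 labels/s is 110 s + 15 f = 0 h 1 min 50 s frame 15, i.e. 00:01:50;15.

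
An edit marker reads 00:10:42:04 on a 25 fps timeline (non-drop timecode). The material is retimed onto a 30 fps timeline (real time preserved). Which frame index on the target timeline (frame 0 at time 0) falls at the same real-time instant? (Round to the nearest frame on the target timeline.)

frame 19265

Source frame index: (0×3600 + 10×60 + 42) × 25 + 4 = 16054.
Real time: 16054 / (25) = 16054/25 s.
Target frame: (16054/25) × (30) = 96324/5 ≈ 19264.800 → 19265.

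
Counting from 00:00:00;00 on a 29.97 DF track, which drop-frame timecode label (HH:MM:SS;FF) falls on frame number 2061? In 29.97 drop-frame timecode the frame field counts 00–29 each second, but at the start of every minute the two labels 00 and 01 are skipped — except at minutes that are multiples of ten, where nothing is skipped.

00:01:08;23

Each 10-minute DF block holds 10 × 60 × 30 − 9 × 2 = 17982 frames. 2061 ÷ 17982 → 0 full blocks, remainder 2061.
Within the partial block the first minute is 1800 frames and each further minute 1798, so 1 further minute boundary passed. Total skipped labels = 18 × 0 + 2 × 1 = 2.
Non-drop label index = 2061 + 2 = 2063; at 30 labels/s that is 00:01:08:23, i.e. DF 00:01:08;23.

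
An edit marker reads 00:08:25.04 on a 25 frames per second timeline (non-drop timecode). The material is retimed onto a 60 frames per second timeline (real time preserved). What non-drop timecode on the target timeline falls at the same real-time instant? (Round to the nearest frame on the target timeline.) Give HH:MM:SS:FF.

00:08:25:10

Source frame index: (0×3600 + 8×60 + 25) × 25 + 4 = 12629.
Real time: 12629 / (25) = 12629/25 s.
Target frame: (12629/25) × (60) = 151548/5 ≈ 30309.600 → 30310.
At 60 labels/s: frame 30310 → 00:08:25:10.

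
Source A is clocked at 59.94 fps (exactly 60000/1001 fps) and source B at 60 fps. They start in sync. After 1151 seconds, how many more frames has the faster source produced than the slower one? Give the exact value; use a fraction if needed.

A emits 60000/1001 × 1151 = 69060000/1001 frames; B emits 60 × 1151 = 69060.
Difference = 69060/1001 frames (≈ 68.9910); B is ahead of A.

69060/1001 frames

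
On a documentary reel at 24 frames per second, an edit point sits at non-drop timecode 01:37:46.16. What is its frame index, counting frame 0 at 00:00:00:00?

140800

Total seconds to the label: (1 × 3600 + 37 × 60 + 46) = 5866.
Frame index = 5866 × 24 + 16 = 140800.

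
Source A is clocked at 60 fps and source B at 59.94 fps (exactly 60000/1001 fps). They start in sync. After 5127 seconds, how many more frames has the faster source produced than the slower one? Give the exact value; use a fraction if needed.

307620/1001 frames

A emits 60 × 5127 = 307620 frames; B emits 60000/1001 × 5127 = 307620000/1001.
Difference = 307620/1001 frames (≈ 307.3127); B is behind A.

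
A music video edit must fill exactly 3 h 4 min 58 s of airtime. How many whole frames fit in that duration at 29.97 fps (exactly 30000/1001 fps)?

332607 frames

3 h 4 min 58 s = 11098 s.
Frames = 11098 × 30000/1001 = 332940000/1001 ≈ 332607.3926.
Complete frames: 332607.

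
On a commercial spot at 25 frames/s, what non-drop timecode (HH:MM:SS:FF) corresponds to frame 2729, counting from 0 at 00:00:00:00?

2729 ÷ 25 = 109 full seconds, remainder 4 frames.
109 s = 0 h 1 min 49 s.
Timecode: 00:01:49:04.

00:01:49:04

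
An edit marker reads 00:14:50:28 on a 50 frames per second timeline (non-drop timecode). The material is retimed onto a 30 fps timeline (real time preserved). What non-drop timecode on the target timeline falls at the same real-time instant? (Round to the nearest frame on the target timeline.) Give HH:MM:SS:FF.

00:14:50:17

Source frame index: (0×3600 + 14×60 + 50) × 50 + 28 = 44528.
Real time: 44528 / (50) = 22264/25 s.
Target frame: (22264/25) × (30) = 133584/5 ≈ 26716.800 → 26717.
At 30 labels/s: frame 26717 → 00:14:50:17.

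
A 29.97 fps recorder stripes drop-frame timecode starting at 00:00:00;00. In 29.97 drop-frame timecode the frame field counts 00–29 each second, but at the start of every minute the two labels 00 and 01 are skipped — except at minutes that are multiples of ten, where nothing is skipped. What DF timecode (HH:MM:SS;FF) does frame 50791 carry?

00:28:14;23

Each 10-minute DF block holds 10 × 60 × 30 − 9 × 2 = 17982 frames. 50791 ÷ 17982 → 2 full blocks, remainder 14827.
Within the partial block the first minute is 1800 frames and each further minute 1798, so 8 further minute boundaries passed. Total skipped labels = 18 × 2 + 2 × 8 = 52.
Non-drop label index = 50791 + 52 = 50843; at 30 labels/s that is 00:28:14:23, i.e. DF 00:28:14;23.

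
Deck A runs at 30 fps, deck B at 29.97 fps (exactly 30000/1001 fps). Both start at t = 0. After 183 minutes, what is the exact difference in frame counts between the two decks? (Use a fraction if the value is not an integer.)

329400/1001 frames

183 min = 10980 s.
A emits 30 × 10980 = 329400 frames; B emits 30000/1001 × 10980 = 329400000/1001.
Difference = 329400/1001 frames (≈ 329.0709); B is behind A.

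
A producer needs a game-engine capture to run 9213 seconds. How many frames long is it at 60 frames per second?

Frames = 9213 × 60 = 552780.

552780 frames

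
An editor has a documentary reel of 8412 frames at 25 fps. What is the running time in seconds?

336.48 seconds

Running time = 8412 / (25) = 336.48 s.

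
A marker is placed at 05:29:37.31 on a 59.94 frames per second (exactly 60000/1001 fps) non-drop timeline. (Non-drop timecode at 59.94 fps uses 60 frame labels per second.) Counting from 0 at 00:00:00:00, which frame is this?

Total seconds to the label: (5 × 3600 + 29 × 60 + 37) = 19777.
Frame index = 19777 × 60 + 31 = 1186651.

frame 1186651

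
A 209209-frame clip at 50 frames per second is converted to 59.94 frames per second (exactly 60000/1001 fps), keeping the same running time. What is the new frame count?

250800 frames

Target frames = source frames × (target rate / source rate) = 209209 × (60000/1001)/(50) = 209209 × 1200/1001 = 250800.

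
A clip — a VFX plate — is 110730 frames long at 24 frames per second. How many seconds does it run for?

Running time = 110730 / (24) = 4613.75 s.

4613.75 seconds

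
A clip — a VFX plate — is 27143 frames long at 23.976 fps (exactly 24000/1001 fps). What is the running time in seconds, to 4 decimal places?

Running time = 27143 × 1001/24000 = 27170143/24000 s ≈ 1132.0893 s.

1132.0893 seconds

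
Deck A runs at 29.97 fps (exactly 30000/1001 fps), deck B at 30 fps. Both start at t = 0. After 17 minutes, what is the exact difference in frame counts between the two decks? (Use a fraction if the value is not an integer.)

30600/1001 frames

17 min = 1020 s.
A emits 30000/1001 × 1020 = 30600000/1001 frames; B emits 30 × 1020 = 30600.
Difference = 30600/1001 frames (≈ 30.5694); B is ahead of A.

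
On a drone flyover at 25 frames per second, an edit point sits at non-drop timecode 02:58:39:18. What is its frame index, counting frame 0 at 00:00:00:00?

Total seconds to the label: (2 × 3600 + 58 × 60 + 39) = 10719.
Frame index = 10719 × 25 + 18 = 267993.

267993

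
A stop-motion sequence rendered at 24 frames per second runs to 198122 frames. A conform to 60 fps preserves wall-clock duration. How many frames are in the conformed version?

Target frames = source frames × (target rate / source rate) = 198122 × (60)/(24) = 198122 × 5/2 = 495305.

495305 frames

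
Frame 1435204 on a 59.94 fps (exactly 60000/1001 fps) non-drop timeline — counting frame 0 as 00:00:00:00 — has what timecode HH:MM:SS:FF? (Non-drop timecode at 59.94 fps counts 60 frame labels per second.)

06:38:40:04

1435204 ÷ 60 = 23920 full seconds, remainder 4 frames.
23920 s = 6 h 38 min 40 s.
Timecode: 06:38:40:04.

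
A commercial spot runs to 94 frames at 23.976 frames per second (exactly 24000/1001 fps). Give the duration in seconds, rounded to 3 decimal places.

Running time = 94 × 1001/24000 = 47047/12000 s ≈ 3.921 s.

3.921 seconds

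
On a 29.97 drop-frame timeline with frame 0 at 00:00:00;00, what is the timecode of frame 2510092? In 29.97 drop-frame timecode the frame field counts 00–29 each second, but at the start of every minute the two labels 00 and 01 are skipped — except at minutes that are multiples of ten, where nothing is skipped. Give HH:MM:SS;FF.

23:15:53;14

Each 10-minute DF block holds 10 × 60 × 30 − 9 × 2 = 17982 frames. 2510092 ÷ 17982 → 139 full blocks, remainder 10594.
Within the partial block the first minute is 1800 frames and each further minute 1798, so 5 further minute boundaries passed. Total skipped labels = 18 × 139 + 2 × 5 = 2512.
Non-drop label index = 2510092 + 2512 = 2512604; at 30 labels/s that is 23:15:53:14, i.e. DF 23:15:53;14.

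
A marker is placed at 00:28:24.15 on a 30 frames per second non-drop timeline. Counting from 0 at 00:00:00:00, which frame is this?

frame 51135

Total seconds to the label: (0 × 3600 + 28 × 60 + 24) = 1704.
Frame index = 1704 × 30 + 15 = 51135.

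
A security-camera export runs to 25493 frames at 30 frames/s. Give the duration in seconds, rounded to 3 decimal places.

849.767 seconds

Running time = 25493 × 1/30 = 25493/30 s ≈ 849.767 s.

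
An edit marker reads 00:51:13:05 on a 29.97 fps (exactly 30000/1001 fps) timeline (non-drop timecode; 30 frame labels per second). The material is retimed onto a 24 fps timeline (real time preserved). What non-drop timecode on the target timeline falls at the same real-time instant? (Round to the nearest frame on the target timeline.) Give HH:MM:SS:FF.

00:51:16:06

Source frame index: (0×3600 + 51×60 + 13) × 30 + 5 = 92195.
Real time: 92195 / (30000/1001) = 18457439/6000 s.
Target frame: (18457439/6000) × (24) = 18457439/250 ≈ 73829.756 → 73830.
At 24 labels/s: frame 73830 → 00:51:16:06.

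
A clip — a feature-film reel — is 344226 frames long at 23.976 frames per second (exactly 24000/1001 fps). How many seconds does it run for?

14357.09275 seconds

Running time = 344226 / (24000/1001) = 14357.09275 s.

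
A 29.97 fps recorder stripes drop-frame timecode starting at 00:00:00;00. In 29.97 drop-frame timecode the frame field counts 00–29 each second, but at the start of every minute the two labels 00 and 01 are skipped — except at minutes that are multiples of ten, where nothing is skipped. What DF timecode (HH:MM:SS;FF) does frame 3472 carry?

00:01:55;24

Ten DF minutes hold 17982 frames, so frame 3472 lies in block 0 (frames 0–17981) with 3472 frames into that block.
The block's first minute is 1800 frames and the rest 1798 each; 3472 frames reaches minute 1, so 0 × 18 + 1 × 2 = 2 labels have been skipped so far.
Adding those back, label number 3472 + 2 = 3474 at 30 labels/s is 115 s + 24 f = 0 h 1 min 55 s frame 24, i.e. 00:01:55;24.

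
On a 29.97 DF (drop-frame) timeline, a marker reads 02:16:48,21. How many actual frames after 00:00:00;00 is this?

Complete 10-minute blocks: 13, each 17982 frames → 233766.
Remaining 6 whole minutes in the current block: 1800 + 5 × 1798 = 10790 frames.
Within the current minute: 48 × 30 + 21 − 2 = 1459 (labels ;00/;01 skipped at this minute). Total = 233766 + 10790 + 1459 = 246015.

246015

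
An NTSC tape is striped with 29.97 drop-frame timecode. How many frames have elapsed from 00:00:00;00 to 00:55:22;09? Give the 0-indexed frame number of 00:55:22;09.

Complete 10-minute blocks: 5, each 17982 frames → 89910.
Remaining 5 whole minutes in the current block: 1800 + 4 × 1798 = 8992 frames.
Within the current minute: 22 × 30 + 9 − 2 = 667 (labels ;00/;01 skipped at this minute). Total = 89910 + 8992 + 667 = 99569.

99569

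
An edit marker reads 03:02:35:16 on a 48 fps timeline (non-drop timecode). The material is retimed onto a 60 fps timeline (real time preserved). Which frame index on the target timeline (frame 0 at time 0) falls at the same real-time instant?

frame 657320

Source frame index: (3×3600 + 2×60 + 35) × 48 + 16 = 525856.
Real time: 525856 / (48) = 32866/3 s.
Target frame: (32866/3) × (60) = 657320.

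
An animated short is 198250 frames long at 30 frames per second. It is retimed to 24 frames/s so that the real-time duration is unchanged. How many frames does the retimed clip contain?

158600 frames

Target frames = source frames × (target rate / source rate) = 198250 × (24)/(30) = 198250 × 4/5 = 158600.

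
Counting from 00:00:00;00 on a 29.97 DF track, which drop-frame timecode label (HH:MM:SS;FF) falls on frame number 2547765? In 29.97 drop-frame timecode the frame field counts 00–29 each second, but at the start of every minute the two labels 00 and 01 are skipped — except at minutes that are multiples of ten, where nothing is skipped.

Each 10-minute DF block holds 10 × 60 × 30 − 9 × 2 = 17982 frames. 2547765 ÷ 17982 → 141 full blocks, remainder 12303.
Within the partial block the first minute is 1800 frames and each further minute 1798, so 6 further minute boundaries passed. Total skipped labels = 18 × 141 + 2 × 6 = 2550.
Non-drop label index = 2547765 + 2550 = 2550315; at 30 labels/s that is 23:36:50:15, i.e. DF 23:36:50;15.

23:36:50;15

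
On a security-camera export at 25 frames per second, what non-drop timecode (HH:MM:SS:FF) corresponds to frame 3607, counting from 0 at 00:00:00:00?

00:02:24:07

3607 ÷ 25 = 144 full seconds, remainder 7 frames.
144 s = 0 h 2 min 24 s.
Timecode: 00:02:24:07.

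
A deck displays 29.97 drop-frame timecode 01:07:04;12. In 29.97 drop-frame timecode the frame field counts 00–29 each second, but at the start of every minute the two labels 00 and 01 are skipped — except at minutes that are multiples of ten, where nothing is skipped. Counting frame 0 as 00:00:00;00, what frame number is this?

120610

As if non-drop at 30 labels/s: (1 × 3600 + 7 × 60 + 4) × 30 + 12 = 120732.
Minute boundaries passed: 67; those not divisible by 10: 67 − 6 = 61; dropped labels = 2 × 61 = 122.
Actual frame index = 120732 − 122 = 120610.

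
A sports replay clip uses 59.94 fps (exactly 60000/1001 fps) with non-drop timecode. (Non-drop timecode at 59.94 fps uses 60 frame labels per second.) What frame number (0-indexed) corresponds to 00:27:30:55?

Total seconds to the label: (0 × 3600 + 27 × 60 + 30) = 1650.
Frame index = 1650 × 60 + 55 = 99055.

frame 99055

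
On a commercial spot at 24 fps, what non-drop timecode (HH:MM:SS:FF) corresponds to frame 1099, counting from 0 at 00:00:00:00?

1099 ÷ 24 = 45 full seconds, remainder 19 frames.
45 s = 0 h 0 min 45 s.
Timecode: 00:00:45:19.

00:00:45:19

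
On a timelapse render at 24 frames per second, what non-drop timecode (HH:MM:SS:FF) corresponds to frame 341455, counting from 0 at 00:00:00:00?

341455 ÷ 24 = 14227 full seconds, remainder 7 frames.
14227 s = 3 h 57 min 7 s.
Timecode: 03:57:07:07.

03:57:07:07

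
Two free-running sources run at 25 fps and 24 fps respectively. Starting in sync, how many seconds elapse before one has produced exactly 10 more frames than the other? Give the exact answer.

The gap grows by |24 − 25| = 1 frame per second.
Time for a 10-frame gap: 10 ÷ (1) = 10 s.

10 seconds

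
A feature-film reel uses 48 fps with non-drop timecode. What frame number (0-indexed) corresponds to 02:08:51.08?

371096

Total seconds to the label: (2 × 3600 + 8 × 60 + 51) = 7731.
Frame index = 7731 × 48 + 8 = 371096.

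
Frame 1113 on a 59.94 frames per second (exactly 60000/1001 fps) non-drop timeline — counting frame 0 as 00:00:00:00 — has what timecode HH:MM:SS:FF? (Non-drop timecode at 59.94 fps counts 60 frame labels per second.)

00:00:18:33

1113 ÷ 60 = 18 full seconds, remainder 33 frames.
18 s = 0 h 0 min 18 s.
Timecode: 00:00:18:33.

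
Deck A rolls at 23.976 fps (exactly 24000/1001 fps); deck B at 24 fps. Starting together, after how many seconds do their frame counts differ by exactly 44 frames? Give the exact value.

The gap grows by |24 − 24000/1001| = 24/1001 frames per second.
Time for a 44-frame gap: 44 ÷ (24/1001) = 11011/6 s.

11011/6 seconds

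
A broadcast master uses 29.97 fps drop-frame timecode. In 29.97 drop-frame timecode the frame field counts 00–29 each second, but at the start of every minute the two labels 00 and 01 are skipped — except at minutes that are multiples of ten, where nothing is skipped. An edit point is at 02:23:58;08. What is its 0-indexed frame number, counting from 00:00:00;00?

258890

As if non-drop at 30 labels/s: (2 × 3600 + 23 × 60 + 58) × 30 + 8 = 259148.
Minute boundaries passed: 143; those not divisible by 10: 143 − 14 = 129; dropped labels = 2 × 129 = 258.
Actual frame index = 259148 − 258 = 258890.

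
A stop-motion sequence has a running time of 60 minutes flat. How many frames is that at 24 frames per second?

86400 frames

60 min = 3600 s.
Frames = 3600 × 24 = 86400.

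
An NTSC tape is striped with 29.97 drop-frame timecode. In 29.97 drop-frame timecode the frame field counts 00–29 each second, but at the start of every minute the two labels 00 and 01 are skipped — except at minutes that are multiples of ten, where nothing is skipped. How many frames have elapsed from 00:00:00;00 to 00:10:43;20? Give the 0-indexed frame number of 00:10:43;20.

19292

As if non-drop at 30 labels/s: (0 × 3600 + 10 × 60 + 43) × 30 + 20 = 19310.
Minute boundaries passed: 10; those not divisible by 10: 10 − 1 = 9; dropped labels = 2 × 9 = 18.
Actual frame index = 19310 − 18 = 19292.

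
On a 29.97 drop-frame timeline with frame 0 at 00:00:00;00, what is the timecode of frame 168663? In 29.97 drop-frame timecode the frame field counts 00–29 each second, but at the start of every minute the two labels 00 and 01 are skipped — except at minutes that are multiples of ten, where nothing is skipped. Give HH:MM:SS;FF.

Each 10-minute DF block holds 10 × 60 × 30 − 9 × 2 = 17982 frames. 168663 ÷ 17982 → 9 full blocks, remainder 6825.
Within the partial block the first minute is 1800 frames and each further minute 1798, so 3 further minute boundaries passed. Total skipped labels = 18 × 9 + 2 × 3 = 168.
Non-drop label index = 168663 + 168 = 168831; at 30 labels/s that is 01:33:47:21, i.e. DF 01:33:47;21.

01:33:47;21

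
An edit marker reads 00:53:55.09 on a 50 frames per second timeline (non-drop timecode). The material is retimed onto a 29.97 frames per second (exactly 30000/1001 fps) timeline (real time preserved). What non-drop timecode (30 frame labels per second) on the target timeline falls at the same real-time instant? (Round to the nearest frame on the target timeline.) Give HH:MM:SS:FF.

00:53:51:28

Source frame index: (0×3600 + 53×60 + 55) × 50 + 9 = 161759.
Real time: 161759 / (50) = 161759/50 s.
Target frame: (161759/50) × (30000/1001) = 7465800/77 ≈ 96958.442 → 96958.
At 30 labels/s: frame 96958 → 00:53:51:28.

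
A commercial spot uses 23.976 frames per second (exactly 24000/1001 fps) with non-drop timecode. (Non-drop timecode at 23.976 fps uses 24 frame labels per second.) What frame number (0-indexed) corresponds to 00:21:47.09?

31377

Total seconds to the label: (0 × 3600 + 21 × 60 + 47) = 1307.
Frame index = 1307 × 24 + 9 = 31377.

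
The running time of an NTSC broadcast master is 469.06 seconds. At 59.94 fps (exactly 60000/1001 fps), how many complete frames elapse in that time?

Frames = 469.06 × 60000/1001 = 28143600/1001 ≈ 28115.4845.
Complete frames: 28115.

28115 frames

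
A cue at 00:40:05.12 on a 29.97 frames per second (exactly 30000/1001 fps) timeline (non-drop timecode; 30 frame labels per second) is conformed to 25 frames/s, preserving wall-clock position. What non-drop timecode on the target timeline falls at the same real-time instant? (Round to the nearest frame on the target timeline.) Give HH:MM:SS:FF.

00:40:07:20

Source frame index: (0×3600 + 40×60 + 5) × 30 + 12 = 72162.
Real time: 72162 / (30000/1001) = 12039027/5000 s.
Target frame: (12039027/5000) × (25) = 12039027/200 ≈ 60195.135 → 60195.
At 25 labels/s: frame 60195 → 00:40:07:20.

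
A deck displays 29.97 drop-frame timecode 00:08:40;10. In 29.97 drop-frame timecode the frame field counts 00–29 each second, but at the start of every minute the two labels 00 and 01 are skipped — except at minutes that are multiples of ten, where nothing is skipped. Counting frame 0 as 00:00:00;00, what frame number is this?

Complete 10-minute blocks: 0, each 17982 frames → 0.
Remaining 8 whole minutes in the current block: 1800 + 7 × 1798 = 14386 frames.
Within the current minute: 40 × 30 + 10 − 2 = 1208 (labels ;00/;01 skipped at this minute). Total = 0 + 14386 + 1208 = 15594.

15594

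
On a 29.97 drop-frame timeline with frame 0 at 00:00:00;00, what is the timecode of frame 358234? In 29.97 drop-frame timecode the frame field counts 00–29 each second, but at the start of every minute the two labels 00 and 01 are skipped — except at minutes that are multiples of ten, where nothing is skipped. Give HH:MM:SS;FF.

03:19:13;04

Ten DF minutes hold 17982 frames, so frame 358234 lies in block 19 (frames 341658–359639) with 16576 frames into that block.
The block's first minute is 1800 frames and the rest 1798 each; 16576 frames reaches minute 9, so 19 × 18 + 9 × 2 = 360 labels have been skipped so far.
Adding those back, label number 358234 + 360 = 358594 at 30 labels/s is 11953 s + 4 f = 3 h 19 min 13 s frame 4, i.e. 03:19:13;04.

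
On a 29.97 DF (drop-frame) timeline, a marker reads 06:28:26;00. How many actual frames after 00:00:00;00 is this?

As if non-drop at 30 labels/s: (6 × 3600 + 28 × 60 + 26) × 30 + 0 = 699180.
Minute boundaries passed: 388; those not divisible by 10: 388 − 38 = 350; dropped labels = 2 × 350 = 700.
Actual frame index = 699180 − 700 = 698480.

698480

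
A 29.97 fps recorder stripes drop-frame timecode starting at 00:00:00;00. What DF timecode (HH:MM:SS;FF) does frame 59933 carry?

Ten DF minutes hold 17982 frames, so frame 59933 lies in block 3 (frames 53946–71927) with 5987 frames into that block.
The block's first minute is 1800 frames and the rest 1798 each; 5987 frames reaches minute 3, so 3 × 18 + 3 × 2 = 60 labels have been skipped so far.
Adding those back, label number 59933 + 60 = 59993 at 30 labels/s is 1999 s + 23 f = 0 h 33 min 19 s frame 23, i.e. 00:33:19;23.

00:33:19;23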